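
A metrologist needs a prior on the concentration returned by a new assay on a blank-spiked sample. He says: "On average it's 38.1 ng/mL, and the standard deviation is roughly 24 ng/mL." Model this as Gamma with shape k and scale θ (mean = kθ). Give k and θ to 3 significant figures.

For Gamma(k, scale θ): mean = kθ, variance = kθ², so CV = 1/√k.
CV = SD/mean = 24/38.1 = 0.6299, hence k = 1/CV² = 2.52.
Then θ = mean/k = 38.1/2.52 = 15.1.

k ≈ 2.52, θ ≈ 15.1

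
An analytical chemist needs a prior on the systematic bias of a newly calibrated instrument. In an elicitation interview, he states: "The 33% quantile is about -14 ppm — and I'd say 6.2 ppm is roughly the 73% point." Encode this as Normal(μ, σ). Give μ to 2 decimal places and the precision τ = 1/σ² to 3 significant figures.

μ = -5.56, τ = 0.00272

For Normal(μ,σ), the p-quantile is μ + z_p·σ. Here z_{0.33} = -0.4399, z_{0.73} = 0.6128.
So -14 = μ − 0.4399σ and 6.2 = μ + 0.6128σ.
Subtracting: σ = (6.2 − -14)/(0.6128 − (-0.4399)) = 19.19.
Then μ = -14 − (-0.4399)·19.19 = -5.56.
Precision τ = 1/σ² = 1/19.19² = 0.00272.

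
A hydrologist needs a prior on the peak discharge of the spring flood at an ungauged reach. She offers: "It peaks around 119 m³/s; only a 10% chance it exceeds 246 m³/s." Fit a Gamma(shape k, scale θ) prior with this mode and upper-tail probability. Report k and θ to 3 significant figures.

Gamma(k,θ) with k>1 has mode (k−1)θ, so θ = 119/(k−1).
Need P(X < 246) = 0.9 with θ tied to k this way. Start at k = 2, θ = 119: P(X<246) ≈ 0.612.
Too low — raise k to concentrate. Iterating converges to k ≈ 4.64.
Then θ = 119/(4.64−1) ≈ 32.7.

k ≈ 4.64, θ ≈ 32.7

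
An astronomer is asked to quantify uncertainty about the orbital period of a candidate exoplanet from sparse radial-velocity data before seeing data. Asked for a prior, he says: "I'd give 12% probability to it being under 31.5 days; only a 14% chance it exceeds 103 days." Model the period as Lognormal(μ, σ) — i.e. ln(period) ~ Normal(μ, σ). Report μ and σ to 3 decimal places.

If T ~ Lognormal(μ,σ) then ln T ~ Normal(μ,σ), so the p-quantile of ln T is μ + z_p·σ.
ln(31.5) = 3.45 and ln(103) = 4.635; z_{0.12} = -1.175, z_{0.86} = 1.08.
σ = (4.635 − 3.45)/(1.08 − (-1.175)) = 0.525.
μ = 3.45 − (-1.175)·0.525 = 4.067.

μ ≈ 4.067, σ ≈ 0.525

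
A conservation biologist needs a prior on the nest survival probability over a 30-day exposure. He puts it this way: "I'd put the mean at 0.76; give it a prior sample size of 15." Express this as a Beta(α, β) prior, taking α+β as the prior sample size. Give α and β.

Under the effective-sample-size interpretation, Beta(α, β) has prior mean α/(α+β) and prior sample size α+β.
So α+β = 15 and α/(α+β) = 0.76, giving α = 0.76·15 = 11.4 and β = 15 − 11.4 = 3.6.

α = 11.4, β = 3.6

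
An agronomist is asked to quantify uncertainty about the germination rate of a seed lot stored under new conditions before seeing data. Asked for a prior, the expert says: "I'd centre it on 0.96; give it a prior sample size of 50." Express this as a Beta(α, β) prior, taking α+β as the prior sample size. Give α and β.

Under the effective-sample-size interpretation, Beta(α, β) has prior mean α/(α+β) and prior sample size α+β.
So α+β = 50 and α/(α+β) = 0.96, giving α = 0.96·50 = 48 and β = 50 − 48 = 2.

α = 48, β = 2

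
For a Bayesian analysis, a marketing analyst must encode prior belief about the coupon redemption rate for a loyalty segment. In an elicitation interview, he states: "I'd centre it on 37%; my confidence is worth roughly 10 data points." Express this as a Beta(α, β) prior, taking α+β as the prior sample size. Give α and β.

Under the effective-sample-size interpretation, Beta(α, β) has prior mean α/(α+β) and prior sample size α+β.
So α+β = 10 and α/(α+β) = 0.37, giving α = 0.37·10 = 3.7 and β = 10 − 3.7 = 6.3.

α = 3.7, β = 6.3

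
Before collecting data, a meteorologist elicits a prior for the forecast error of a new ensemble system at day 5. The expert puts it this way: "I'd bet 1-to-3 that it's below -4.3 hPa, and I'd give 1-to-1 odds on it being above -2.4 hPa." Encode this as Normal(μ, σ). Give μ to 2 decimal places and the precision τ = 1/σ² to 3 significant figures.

The p-quantile of Normal(μ,σ) is μ + z_p·σ, with z_{0.25} = -0.6745 and z_{0.5} = 0.
Eliminate σ: μ = (z₂·x₁ − z₁·x₂)/(z₂ − z₁) = (0·-4.3 − (-0.6745)·-2.4)/0.6745 = -2.40.
Then σ = (x₂ − x₁)/(z₂ − z₁) = (-2.4 − -4.3)/0.6745 = 2.82.
Precision τ = 1/σ² = 1/2.817² = 0.126.

μ = -2.40, τ = 0.126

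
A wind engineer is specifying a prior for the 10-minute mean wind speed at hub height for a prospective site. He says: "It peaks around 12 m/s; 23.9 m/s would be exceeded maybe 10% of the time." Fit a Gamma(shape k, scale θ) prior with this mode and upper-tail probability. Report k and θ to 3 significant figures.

Gamma(k,θ) with k>1 has mode (k−1)θ, so θ = 12/(k−1).
Need P(X < 23.9) = 0.9 with θ tied to k this way. Start at k = 2, θ = 12: P(X<23.9) ≈ 0.592.
Too low — raise k to concentrate. Iterating converges to k ≈ 5.04.
Then θ = 12/(5.04−1) ≈ 2.97.

k ≈ 5.04, θ ≈ 2.97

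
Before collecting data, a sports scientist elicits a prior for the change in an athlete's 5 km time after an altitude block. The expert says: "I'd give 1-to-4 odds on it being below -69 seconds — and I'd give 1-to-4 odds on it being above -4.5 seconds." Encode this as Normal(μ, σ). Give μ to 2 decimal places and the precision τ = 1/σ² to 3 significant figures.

The p-quantile of Normal(μ,σ) is μ + z_p·σ, with z_{0.2} = -0.8416 and z_{0.8} = 0.8416.
Eliminate σ: μ = (z₂·x₁ − z₁·x₂)/(z₂ − z₁) = (0.8416·-69 − (-0.8416)·-4.5)/1.683 = -36.75.
Then σ = (x₂ − x₁)/(z₂ − z₁) = (-4.5 − -69)/1.683 = 38.32.
Precision τ = 1/σ² = 1/38.32² = 0.000681.

μ = -36.75, τ = 0.000681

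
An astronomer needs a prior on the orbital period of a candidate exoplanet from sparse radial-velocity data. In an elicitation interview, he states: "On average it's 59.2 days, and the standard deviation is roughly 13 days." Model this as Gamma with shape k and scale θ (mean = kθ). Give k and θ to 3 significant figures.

k ≈ 20.7, θ ≈ 2.85

For Gamma(k, scale θ): mean = kθ, variance = kθ², so CV = 1/√k.
CV = SD/mean = 13/59.2 = 0.2196, hence k = 1/CV² = 20.7.
Then θ = mean/k = 59.2/20.7 = 2.85.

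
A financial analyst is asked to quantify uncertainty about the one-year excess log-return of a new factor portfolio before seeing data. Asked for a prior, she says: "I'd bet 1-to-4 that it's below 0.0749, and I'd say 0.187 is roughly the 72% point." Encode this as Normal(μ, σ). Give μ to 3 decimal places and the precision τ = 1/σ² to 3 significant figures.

The p-quantile of Normal(μ,σ) is μ + z_p·σ, with z_{0.2} = -0.8416 and z_{0.72} = 0.5828.
Eliminate σ: μ = (z₂·x₁ − z₁·x₂)/(z₂ − z₁) = (0.5828·0.0749 − (-0.8416)·0.187)/1.424 = 0.141.
Then σ = (x₂ − x₁)/(z₂ − z₁) = (0.187 − 0.0749)/1.424 = 0.079.
Precision τ = 1/σ² = 1/0.0787² = 161.

μ = 0.141, τ = 161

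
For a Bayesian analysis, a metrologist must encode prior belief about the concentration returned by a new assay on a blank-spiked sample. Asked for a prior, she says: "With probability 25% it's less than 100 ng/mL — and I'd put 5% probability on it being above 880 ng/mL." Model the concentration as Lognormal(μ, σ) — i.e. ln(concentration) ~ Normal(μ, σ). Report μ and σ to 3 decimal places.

If T ~ Lognormal(μ,σ) then ln T ~ Normal(μ,σ), so the p-quantile of ln T is μ + z_p·σ.
ln(100) = 4.605 and ln(880) = 6.78; z_{0.25} = -0.6745, z_{0.95} = 1.645.
σ = (6.78 − 4.605)/(1.645 − (-0.6745)) = 0.938.
μ = 4.605 − (-0.6745)·0.938 = 5.238.

μ ≈ 5.238, σ ≈ 0.938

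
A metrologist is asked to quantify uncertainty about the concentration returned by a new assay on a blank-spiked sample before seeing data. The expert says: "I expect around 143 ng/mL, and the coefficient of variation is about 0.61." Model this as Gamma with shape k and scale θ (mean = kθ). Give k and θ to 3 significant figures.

k ≈ 2.69, θ ≈ 53.2

For Gamma(k, scale θ): mean = kθ, variance = kθ², so CV = 1/√k.
CV = 0.61, hence k = 1/CV² = 2.69.
Then θ = mean/k = 143/2.69 = 53.2.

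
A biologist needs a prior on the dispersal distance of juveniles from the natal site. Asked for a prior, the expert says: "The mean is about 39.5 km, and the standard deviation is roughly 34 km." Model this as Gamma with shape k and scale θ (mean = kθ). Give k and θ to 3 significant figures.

k ≈ 1.35, θ ≈ 29.3

For Gamma(k, scale θ): mean = kθ, variance = kθ², so CV = 1/√k.
CV = SD/mean = 34/39.5 = 0.8608, hence k = 1/CV² = 1.35.
Then θ = mean/k = 39.5/1.35 = 29.3.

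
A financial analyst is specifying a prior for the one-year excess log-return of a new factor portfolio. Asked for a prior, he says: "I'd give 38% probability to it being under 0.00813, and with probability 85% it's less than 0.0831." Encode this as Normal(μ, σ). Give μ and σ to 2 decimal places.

The p-quantile of Normal(μ,σ) is μ + z_p·σ, with z_{0.38} = -0.3055 and z_{0.85} = 1.036.
Eliminate σ: μ = (z₂·x₁ − z₁·x₂)/(z₂ − z₁) = (1.036·0.00813 − (-0.3055)·0.0831)/1.342 = 0.03.
Then σ = (x₂ − x₁)/(z₂ − z₁) = (0.0831 − 0.00813)/1.342 = 0.06.

μ = 0.03, σ = 0.06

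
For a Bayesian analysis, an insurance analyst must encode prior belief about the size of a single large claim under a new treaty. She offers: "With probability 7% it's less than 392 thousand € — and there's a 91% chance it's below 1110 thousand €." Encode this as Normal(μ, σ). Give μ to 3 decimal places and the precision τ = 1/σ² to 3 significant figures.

For Normal(μ,σ), the p-quantile is μ + z_p·σ. Here z_{0.07} = -1.476, z_{0.91} = 1.341.
So 392 = μ − 1.476σ and 1110 = μ + 1.341σ.
Subtracting: σ = (1110 − 392)/(1.341 − (-1.476)) = 254.922.
Then μ = 392 − (-1.476)·254.922 = 768.212.
Precision τ = 1/σ² = 1/254.9² = 1.54e-05.

μ = 768.212, τ = 1.54e-05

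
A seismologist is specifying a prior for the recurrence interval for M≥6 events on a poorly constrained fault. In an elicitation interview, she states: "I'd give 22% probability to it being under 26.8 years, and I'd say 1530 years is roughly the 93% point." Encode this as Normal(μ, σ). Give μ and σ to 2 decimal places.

The p-quantile of Normal(μ,σ) is μ + z_p·σ, with z_{0.22} = -0.7722 and z_{0.93} = 1.476.
Eliminate σ: μ = (z₂·x₁ − z₁·x₂)/(z₂ − z₁) = (1.476·26.8 − (-0.7722)·1530)/2.248 = 543.16.
Then σ = (x₂ − x₁)/(z₂ − z₁) = (1530 − 26.8)/2.248 = 668.69.

μ = 543.16, σ = 668.69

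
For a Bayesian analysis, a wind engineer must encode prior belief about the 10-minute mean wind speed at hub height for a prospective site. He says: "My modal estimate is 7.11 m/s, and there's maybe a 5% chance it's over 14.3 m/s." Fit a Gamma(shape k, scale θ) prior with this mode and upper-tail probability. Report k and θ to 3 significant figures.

k ≈ 6.67, θ ≈ 1.25

Gamma(k,θ) with k>1 has mode (k−1)θ, so θ = 7.11/(k−1).
Need P(X < 14.3) = 0.95 with θ tied to k this way. Start at k = 2, θ = 7.11: P(X<14.3) ≈ 0.597.
Too low — raise k to concentrate. Iterating converges to k ≈ 6.67.
Then θ = 7.11/(6.67−1) ≈ 1.25.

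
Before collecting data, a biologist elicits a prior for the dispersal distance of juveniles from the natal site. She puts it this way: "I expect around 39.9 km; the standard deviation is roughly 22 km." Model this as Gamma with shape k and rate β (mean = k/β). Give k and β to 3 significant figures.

For Gamma(k, rate β): mean = k/β, variance = k/β², so CV = 1/√k.
CV = SD/mean = 22/39.9 = 0.5514, hence k = 1/CV² = 3.29.
Then β = k/mean = 3.29/39.9 = 0.0824.

k ≈ 3.29, β ≈ 0.0824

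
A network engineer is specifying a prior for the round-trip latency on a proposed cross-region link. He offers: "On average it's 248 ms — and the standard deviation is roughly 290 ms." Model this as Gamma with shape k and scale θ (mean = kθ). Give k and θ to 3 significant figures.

For Gamma(k, scale θ): mean = kθ, variance = kθ², so CV = 1/√k.
CV = SD/mean = 290/248 = 1.169, hence k = 1/CV² = 0.731.
Then θ = mean/k = 248/0.731 = 339.

k ≈ 0.731, θ ≈ 339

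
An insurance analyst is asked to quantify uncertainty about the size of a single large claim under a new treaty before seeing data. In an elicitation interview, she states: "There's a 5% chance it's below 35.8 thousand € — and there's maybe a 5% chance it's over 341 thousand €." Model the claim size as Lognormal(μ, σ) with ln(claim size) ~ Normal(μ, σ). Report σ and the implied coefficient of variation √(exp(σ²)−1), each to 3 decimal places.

If T ~ Lognormal(μ,σ) then ln T ~ Normal(μ,σ), so the p-quantile of ln T is μ + z_p·σ.
ln(35.8) = 3.578 and ln(341) = 5.832; z_{0.05} = -1.645, z_{0.95} = 1.645.
σ = (5.832 − 3.578)/(1.645 − (-1.645)) = 0.685.
μ = 3.578 − (-1.645)·0.685 = 4.705.
CV = √(exp(σ²)−1) = √(exp(0.4694)−1) = 0.774.

σ ≈ 0.685, CV ≈ 0.774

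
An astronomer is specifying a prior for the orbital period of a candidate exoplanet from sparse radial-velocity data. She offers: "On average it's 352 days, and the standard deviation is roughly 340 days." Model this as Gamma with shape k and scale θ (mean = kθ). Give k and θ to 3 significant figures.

For Gamma(k, scale θ): mean = kθ, variance = kθ², so CV = 1/√k.
CV = SD/mean = 340/352 = 0.9659, hence k = 1/CV² = 1.07.
Then θ = mean/k = 352/1.07 = 328.

k ≈ 1.07, θ ≈ 328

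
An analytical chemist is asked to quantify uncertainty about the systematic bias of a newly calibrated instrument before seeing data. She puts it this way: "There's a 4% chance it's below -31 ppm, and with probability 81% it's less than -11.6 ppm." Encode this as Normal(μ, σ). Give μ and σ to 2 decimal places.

The p-quantile of Normal(μ,σ) is μ + z_p·σ, with z_{0.04} = -1.751 and z_{0.81} = 0.8779.
Eliminate σ: μ = (z₂·x₁ − z₁·x₂)/(z₂ − z₁) = (0.8779·-31 − (-1.751)·-11.6)/2.629 = -18.08.
Then σ = (x₂ − x₁)/(z₂ − z₁) = (-11.6 − -31)/2.629 = 7.38.

μ = -18.08, σ = 7.38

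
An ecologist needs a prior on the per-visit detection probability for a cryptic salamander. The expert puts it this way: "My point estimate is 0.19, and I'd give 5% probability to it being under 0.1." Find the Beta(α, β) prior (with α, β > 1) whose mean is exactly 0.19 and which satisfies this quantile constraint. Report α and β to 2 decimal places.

α ≈ 7.86, β ≈ 33.49

With mean 0.19 fixed, write α = 0.19s, β = 0.81s where s = α+β.
Need P(θ < 0.1) = 0.05 under Beta(0.19s, 0.81s). Normal approximation: (q−m)/√(m(1−m)/s) ≈ z_{0.05} = -1.64, so s ≈ 0.19·0.81·(-1.64)²/(0.1−0.19)² = 51.4.
At s = 51.4: P(θ<0.1) ≈ 0.032. Adjusting to match 0.05 gives s ≈ 41.35.
So α = 0.19·41.35 ≈ 7.86, β = 0.81·41.35 ≈ 33.49.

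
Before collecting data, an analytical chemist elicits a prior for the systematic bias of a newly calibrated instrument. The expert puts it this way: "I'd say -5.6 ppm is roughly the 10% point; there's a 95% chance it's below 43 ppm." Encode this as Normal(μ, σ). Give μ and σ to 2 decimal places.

The p-quantile of Normal(μ,σ) is μ + z_p·σ, with z_{0.1} = -1.282 and z_{0.95} = 1.645.
Eliminate σ: μ = (z₂·x₁ − z₁·x₂)/(z₂ − z₁) = (1.645·-5.6 − (-1.282)·43)/2.926 = 15.68.
Then σ = (x₂ − x₁)/(z₂ − z₁) = (43 − -5.6)/2.926 = 16.61.

μ = 15.68, σ = 16.61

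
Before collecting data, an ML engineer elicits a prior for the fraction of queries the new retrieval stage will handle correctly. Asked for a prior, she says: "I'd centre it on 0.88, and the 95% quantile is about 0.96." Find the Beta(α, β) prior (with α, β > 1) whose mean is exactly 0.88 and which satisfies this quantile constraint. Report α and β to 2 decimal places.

α ≈ 26.12, β ≈ 3.56

With mean 0.88 fixed, write α = 0.88s, β = 0.12s where s = α+β.
Need P(θ < 0.96) = 0.95 under Beta(0.88s, 0.12s). Normal approximation: (q−m)/√(m(1−m)/s) ≈ z_{0.95} = 1.64, so s ≈ 0.88·0.12·(1.64)²/(0.96−0.88)² = 44.6.
At s = 44.6: P(θ<0.96) ≈ 0.982. Adjusting to match 0.95 gives s ≈ 29.68.
So α = 0.88·29.68 ≈ 26.12, β = 0.12·29.68 ≈ 3.56.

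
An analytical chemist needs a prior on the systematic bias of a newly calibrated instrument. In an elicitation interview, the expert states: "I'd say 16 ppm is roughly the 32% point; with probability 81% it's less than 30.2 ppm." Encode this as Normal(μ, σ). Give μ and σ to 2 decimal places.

μ = 20.94, σ = 10.55

The p-quantile of Normal(μ,σ) is μ + z_p·σ, with z_{0.32} = -0.4677 and z_{0.81} = 0.8779.
Eliminate σ: μ = (z₂·x₁ − z₁·x₂)/(z₂ − z₁) = (0.8779·16 − (-0.4677)·30.2)/1.346 = 20.94.
Then σ = (x₂ − x₁)/(z₂ − z₁) = (30.2 − 16)/1.346 = 10.55.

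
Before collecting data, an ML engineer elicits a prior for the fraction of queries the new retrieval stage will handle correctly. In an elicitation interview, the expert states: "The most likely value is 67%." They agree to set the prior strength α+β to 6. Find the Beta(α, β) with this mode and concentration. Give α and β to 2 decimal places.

α = 3.68, β = 2.32

For α,β > 1 the Beta mode is (α−1)/(α+β−2). With α+β = 6, the mode is (α−1)/4.
Set (α−1)/4 = 0.67 → α = 1 + 0.67·4 = 3.68.
β = 6 − α = 2.32.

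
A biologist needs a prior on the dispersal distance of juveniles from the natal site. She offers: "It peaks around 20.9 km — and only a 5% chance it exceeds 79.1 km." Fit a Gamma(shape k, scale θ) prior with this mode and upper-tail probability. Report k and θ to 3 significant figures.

k ≈ 2.44, θ ≈ 14.5

Gamma(k,θ) with k>1 has mode (k−1)θ, so θ = 20.9/(k−1).
Need P(X < 79.1) = 0.95 with θ tied to k this way. Start at k = 2, θ = 20.9: P(X<79.1) ≈ 0.891.
Too low — raise k to concentrate. Iterating converges to k ≈ 2.44.
Then θ = 20.9/(2.44−1) ≈ 14.5.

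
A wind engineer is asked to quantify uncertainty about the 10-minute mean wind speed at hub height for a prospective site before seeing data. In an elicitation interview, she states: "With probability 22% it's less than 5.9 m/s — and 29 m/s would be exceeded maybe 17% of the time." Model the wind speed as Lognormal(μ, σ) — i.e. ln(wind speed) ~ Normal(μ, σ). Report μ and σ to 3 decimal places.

μ ≈ 2.487, σ ≈ 0.922

If T ~ Lognormal(μ,σ) then ln T ~ Normal(μ,σ), so the p-quantile of ln T is μ + z_p·σ.
ln(5.9) = 1.775 and ln(29) = 3.367; z_{0.22} = -0.7722, z_{0.83} = 0.9542.
σ = (3.367 − 1.775)/(0.9542 − (-0.7722)) = 0.922.
μ = 1.775 − (-0.7722)·0.922 = 2.487.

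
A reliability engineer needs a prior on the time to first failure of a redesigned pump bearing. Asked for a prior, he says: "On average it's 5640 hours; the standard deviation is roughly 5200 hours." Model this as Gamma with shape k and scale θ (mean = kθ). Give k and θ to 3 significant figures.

For Gamma(k, scale θ): mean = kθ, variance = kθ², so CV = 1/√k.
CV = SD/mean = 5200/5640 = 0.922, hence k = 1/CV² = 1.18.
Then θ = mean/k = 5640/1.18 = 4790.

k ≈ 1.18, θ ≈ 4790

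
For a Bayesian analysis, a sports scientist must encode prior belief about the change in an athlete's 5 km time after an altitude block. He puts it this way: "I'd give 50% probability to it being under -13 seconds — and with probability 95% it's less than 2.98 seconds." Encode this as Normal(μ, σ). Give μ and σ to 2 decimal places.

μ = -13.00, σ = 9.72

For Normal(μ,σ), the p-quantile is μ + z_p·σ. Here z_{0.5} = 0, z_{0.95} = 1.645.
So -13 = μ + 0σ and 2.98 = μ + 1.645σ.
Subtracting: σ = (2.98 − -13)/(1.645 − (0)) = 9.72.
Then μ = -13 − (0)·9.72 = -13.00.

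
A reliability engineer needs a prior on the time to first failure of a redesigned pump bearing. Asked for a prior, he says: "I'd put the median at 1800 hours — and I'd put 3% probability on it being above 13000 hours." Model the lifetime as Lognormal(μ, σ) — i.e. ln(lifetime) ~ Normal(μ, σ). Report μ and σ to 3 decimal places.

If T ~ Lognormal(μ,σ) then ln T ~ Normal(μ,σ), so the p-quantile of ln T is μ + z_p·σ.
ln(1800) = 7.496 and ln(13000) = 9.473; z_{0.5} = 0, z_{0.97} = 1.881.
σ = (9.473 − 7.496)/(1.881 − (0)) = 1.051.
μ = 7.496 − (0)·1.051 = 7.496.

μ ≈ 7.496, σ ≈ 1.051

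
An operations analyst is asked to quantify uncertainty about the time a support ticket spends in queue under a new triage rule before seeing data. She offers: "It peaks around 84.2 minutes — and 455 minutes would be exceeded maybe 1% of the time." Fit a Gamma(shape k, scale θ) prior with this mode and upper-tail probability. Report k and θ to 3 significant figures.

Gamma(k,θ) with k>1 has mode (k−1)θ, so θ = 84.2/(k−1).
Need P(X < 455) = 0.99 with θ tied to k this way. Start at k = 2, θ = 84.2: P(X<455) ≈ 0.971.
Too low — raise k to concentrate. Iterating converges to k ≈ 2.34.
Then θ = 84.2/(2.34−1) ≈ 62.6.

k ≈ 2.34, θ ≈ 62.6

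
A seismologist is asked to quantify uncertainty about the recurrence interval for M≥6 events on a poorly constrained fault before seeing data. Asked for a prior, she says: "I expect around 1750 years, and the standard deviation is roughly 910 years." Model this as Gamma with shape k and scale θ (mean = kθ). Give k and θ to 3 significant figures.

For Gamma(k, scale θ): mean = kθ, variance = kθ², so CV = 1/√k.
CV = SD/mean = 910/1750 = 0.52, hence k = 1/CV² = 3.7.
Then θ = mean/k = 1750/3.7 = 473.

k ≈ 3.7, θ ≈ 473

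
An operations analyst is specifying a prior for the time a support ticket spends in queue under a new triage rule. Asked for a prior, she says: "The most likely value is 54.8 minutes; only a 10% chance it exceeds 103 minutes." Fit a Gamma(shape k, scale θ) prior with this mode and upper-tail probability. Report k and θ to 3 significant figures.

k ≈ 5.8, θ ≈ 11.4

Gamma(k,θ) with k>1 has mode (k−1)θ, so θ = 54.8/(k−1).
Need P(X < 103) = 0.9 with θ tied to k this way. Start at k = 2, θ = 54.8: P(X<103) ≈ 0.560.
Too low — raise k to concentrate. Iterating converges to k ≈ 5.8.
Then θ = 54.8/(5.8−1) ≈ 11.4.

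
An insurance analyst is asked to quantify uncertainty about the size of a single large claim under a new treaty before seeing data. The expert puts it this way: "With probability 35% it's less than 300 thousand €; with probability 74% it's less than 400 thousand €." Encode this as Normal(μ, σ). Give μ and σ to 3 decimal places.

μ = 337.458, σ = 97.213

The p-quantile of Normal(μ,σ) is μ + z_p·σ, with z_{0.35} = -0.3853 and z_{0.74} = 0.6433.
Eliminate σ: μ = (z₂·x₁ − z₁·x₂)/(z₂ − z₁) = (0.6433·300 − (-0.3853)·400)/1.029 = 337.458.
Then σ = (x₂ − x₁)/(z₂ − z₁) = (400 − 300)/1.029 = 97.213.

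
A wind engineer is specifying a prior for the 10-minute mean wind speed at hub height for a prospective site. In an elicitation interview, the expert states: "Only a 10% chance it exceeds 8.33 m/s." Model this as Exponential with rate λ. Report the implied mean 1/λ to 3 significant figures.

mean ≈ 3.62 m/s

P(T > 8.33) = e^(−λ·8.33) = 0.1, so λ = −ln(0.1)/8.33 = 0.276.
Mean = 1/λ = 3.62 m/s.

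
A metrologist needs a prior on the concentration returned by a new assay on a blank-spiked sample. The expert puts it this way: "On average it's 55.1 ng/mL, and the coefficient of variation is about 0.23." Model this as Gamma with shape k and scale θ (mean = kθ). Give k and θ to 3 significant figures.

k ≈ 18.9, θ ≈ 2.91

For Gamma(k, scale θ): mean = kθ, variance = kθ², so CV = 1/√k.
CV = 0.23, hence k = 1/CV² = 18.9.
Then θ = mean/k = 55.1/18.9 = 2.91.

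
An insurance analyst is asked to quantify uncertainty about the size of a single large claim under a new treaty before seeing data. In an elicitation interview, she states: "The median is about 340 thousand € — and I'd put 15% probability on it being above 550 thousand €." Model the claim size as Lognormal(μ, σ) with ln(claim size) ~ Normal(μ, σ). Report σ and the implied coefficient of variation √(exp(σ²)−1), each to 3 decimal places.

If T ~ Lognormal(μ,σ) then ln T ~ Normal(μ,σ), so the p-quantile of ln T is μ + z_p·σ.
ln(340) = 5.829 and ln(550) = 6.31; z_{0.5} = 0, z_{0.85} = 1.036.
σ = (6.31 − 5.829)/(1.036 − (0)) = 0.464.
μ = 5.829 − (0)·0.464 = 5.829.
CV = √(exp(σ²)−1) = √(exp(0.2154)−1) = 0.490.

σ ≈ 0.464, CV ≈ 0.490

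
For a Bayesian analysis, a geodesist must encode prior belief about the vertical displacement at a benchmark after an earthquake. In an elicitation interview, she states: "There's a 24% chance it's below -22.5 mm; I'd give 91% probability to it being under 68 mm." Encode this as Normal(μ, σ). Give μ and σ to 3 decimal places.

μ = 8.725, σ = 44.210

The p-quantile of Normal(μ,σ) is μ + z_p·σ, with z_{0.24} = -0.7063 and z_{0.91} = 1.341.
Eliminate σ: μ = (z₂·x₁ − z₁·x₂)/(z₂ − z₁) = (1.341·-22.5 − (-0.7063)·68)/2.047 = 8.725.
Then σ = (x₂ − x₁)/(z₂ − z₁) = (68 − -22.5)/2.047 = 44.210.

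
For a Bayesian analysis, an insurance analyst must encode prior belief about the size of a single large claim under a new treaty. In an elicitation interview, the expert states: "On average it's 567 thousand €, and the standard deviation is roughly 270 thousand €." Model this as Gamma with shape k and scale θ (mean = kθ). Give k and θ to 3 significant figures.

For Gamma(k, scale θ): mean = kθ, variance = kθ², so CV = 1/√k.
CV = SD/mean = 270/567 = 0.4762, hence k = 1/CV² = 4.41.
Then θ = mean/k = 567/4.41 = 129.

k ≈ 4.41, θ ≈ 129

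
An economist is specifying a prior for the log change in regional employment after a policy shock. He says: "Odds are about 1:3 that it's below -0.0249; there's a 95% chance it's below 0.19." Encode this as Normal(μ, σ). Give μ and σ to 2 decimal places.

The p-quantile of Normal(μ,σ) is μ + z_p·σ, with z_{0.25} = -0.6745 and z_{0.95} = 1.645.
Eliminate σ: μ = (z₂·x₁ − z₁·x₂)/(z₂ − z₁) = (1.645·-0.0249 − (-0.6745)·0.19)/2.319 = 0.04.
Then σ = (x₂ − x₁)/(z₂ − z₁) = (0.19 − -0.0249)/2.319 = 0.09.

μ = 0.04, σ = 0.09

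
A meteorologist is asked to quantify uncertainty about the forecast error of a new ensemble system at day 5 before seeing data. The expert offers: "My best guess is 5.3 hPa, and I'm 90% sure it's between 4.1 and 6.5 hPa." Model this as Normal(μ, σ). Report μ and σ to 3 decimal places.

A symmetric 90% interval runs μ ± z·σ with z = 1.645.
Half-width = 1.2, so σ = 1.2/1.645 = 0.730.
μ is the stated best guess, 5.300.

μ = 5.300, σ = 0.730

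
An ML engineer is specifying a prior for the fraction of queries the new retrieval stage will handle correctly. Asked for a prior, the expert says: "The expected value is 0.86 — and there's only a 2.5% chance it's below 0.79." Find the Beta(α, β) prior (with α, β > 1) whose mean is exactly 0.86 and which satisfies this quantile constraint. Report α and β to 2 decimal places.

With mean 0.86 fixed, write α = 0.86s, β = 0.14s where s = α+β.
Need P(θ < 0.79) = 0.025 under Beta(0.86s, 0.14s). Normal approximation: (q−m)/√(m(1−m)/s) ≈ z_{0.025} = -1.96, so s ≈ 0.86·0.14·(-1.96)²/(0.79−0.86)² = 94.4.
At s = 94.4: P(θ<0.79) ≈ 0.035. Adjusting to match 0.025 gives s ≈ 111.16.
So α = 0.86·111.16 ≈ 95.60, β = 0.14·111.16 ≈ 15.56.

α ≈ 95.60, β ≈ 15.56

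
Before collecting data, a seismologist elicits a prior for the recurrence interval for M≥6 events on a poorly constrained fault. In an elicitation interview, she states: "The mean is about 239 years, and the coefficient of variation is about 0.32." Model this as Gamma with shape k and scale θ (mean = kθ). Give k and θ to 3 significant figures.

For Gamma(k, scale θ): mean = kθ, variance = kθ², so CV = 1/√k.
CV = 0.32, hence k = 1/CV² = 9.77.
Then θ = mean/k = 239/9.77 = 24.5.

k ≈ 9.77, θ ≈ 24.5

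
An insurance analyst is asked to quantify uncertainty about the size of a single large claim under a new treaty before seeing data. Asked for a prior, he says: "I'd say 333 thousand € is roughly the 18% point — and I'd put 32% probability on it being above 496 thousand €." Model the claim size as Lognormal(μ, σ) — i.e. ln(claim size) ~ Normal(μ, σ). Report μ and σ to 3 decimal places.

μ ≈ 6.072, σ ≈ 0.288

If T ~ Lognormal(μ,σ) then ln T ~ Normal(μ,σ), so the p-quantile of ln T is μ + z_p·σ.
ln(333) = 5.808 and ln(496) = 6.207; z_{0.18} = -0.9154, z_{0.68} = 0.4677.
σ = (6.207 − 5.808)/(0.4677 − (-0.9154)) = 0.288.
μ = 5.808 − (-0.9154)·0.288 = 6.072.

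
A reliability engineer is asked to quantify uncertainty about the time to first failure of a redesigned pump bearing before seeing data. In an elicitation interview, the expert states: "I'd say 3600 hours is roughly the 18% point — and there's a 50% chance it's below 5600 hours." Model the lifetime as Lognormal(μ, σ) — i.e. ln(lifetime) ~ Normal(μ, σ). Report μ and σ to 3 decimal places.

μ ≈ 8.631, σ ≈ 0.483

If T ~ Lognormal(μ,σ) then ln T ~ Normal(μ,σ), so the p-quantile of ln T is μ + z_p·σ.
ln(3600) = 8.189 and ln(5600) = 8.631; z_{0.18} = -0.9154, z_{0.5} = 0.
σ = (8.631 − 8.189)/(0 − (-0.9154)) = 0.483.
μ = 8.189 − (-0.9154)·0.483 = 8.631.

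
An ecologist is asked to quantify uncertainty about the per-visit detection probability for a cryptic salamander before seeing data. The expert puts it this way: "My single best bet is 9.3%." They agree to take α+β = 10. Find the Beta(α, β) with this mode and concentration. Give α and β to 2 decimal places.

For α,β > 1 the Beta mode is (α−1)/(α+β−2). With α+β = 10, the mode is (α−1)/8.
Set (α−1)/8 = 0.093 → α = 1 + 0.093·8 = 1.74.
β = 10 − α = 8.26.

α = 1.74, β = 8.26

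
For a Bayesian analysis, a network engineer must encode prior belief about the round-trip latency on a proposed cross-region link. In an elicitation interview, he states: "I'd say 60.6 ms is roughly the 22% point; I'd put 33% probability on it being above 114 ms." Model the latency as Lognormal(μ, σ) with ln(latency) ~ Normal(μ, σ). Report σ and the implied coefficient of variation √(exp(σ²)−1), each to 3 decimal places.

If T ~ Lognormal(μ,σ) then ln T ~ Normal(μ,σ), so the p-quantile of ln T is μ + z_p·σ.
ln(60.6) = 4.104 and ln(114) = 4.736; z_{0.22} = -0.7722, z_{0.67} = 0.4399.
σ = (4.736 − 4.104)/(0.4399 − (-0.7722)) = 0.521.
μ = 4.104 − (-0.7722)·0.521 = 4.507.
CV = √(exp(σ²)−1) = √(exp(0.2718)−1) = 0.559.

σ ≈ 0.521, CV ≈ 0.559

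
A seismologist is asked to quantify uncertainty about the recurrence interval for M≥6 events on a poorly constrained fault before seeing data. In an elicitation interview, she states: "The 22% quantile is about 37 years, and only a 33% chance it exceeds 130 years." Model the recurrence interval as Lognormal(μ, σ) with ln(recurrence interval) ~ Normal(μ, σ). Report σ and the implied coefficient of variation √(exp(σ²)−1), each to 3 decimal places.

If T ~ Lognormal(μ,σ) then ln T ~ Normal(μ,σ), so the p-quantile of ln T is μ + z_p·σ.
ln(37) = 3.611 and ln(130) = 4.868; z_{0.22} = -0.7722, z_{0.67} = 0.4399.
σ = (4.868 − 3.611)/(0.4399 − (-0.7722)) = 1.037.
μ = 3.611 − (-0.7722)·1.037 = 4.411.
CV = √(exp(σ²)−1) = √(exp(1.0748)−1) = 1.389.

σ ≈ 1.037, CV ≈ 1.389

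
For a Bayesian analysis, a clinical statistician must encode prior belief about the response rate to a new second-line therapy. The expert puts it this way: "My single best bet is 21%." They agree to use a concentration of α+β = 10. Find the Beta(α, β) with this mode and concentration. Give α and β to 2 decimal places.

α = 2.68, β = 7.32

For α,β > 1 the Beta mode is (α−1)/(α+β−2). With α+β = 10, the mode is (α−1)/8.
Set (α−1)/8 = 0.21 → α = 1 + 0.21·8 = 2.68.
β = 10 − α = 7.32.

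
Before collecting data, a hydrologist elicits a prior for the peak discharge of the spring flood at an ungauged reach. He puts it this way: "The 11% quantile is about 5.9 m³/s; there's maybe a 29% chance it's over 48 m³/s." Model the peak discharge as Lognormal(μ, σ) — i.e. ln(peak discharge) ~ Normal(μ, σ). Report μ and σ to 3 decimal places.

If T ~ Lognormal(μ,σ) then ln T ~ Normal(μ,σ), so the p-quantile of ln T is μ + z_p·σ.
ln(5.9) = 1.775 and ln(48) = 3.871; z_{0.11} = -1.227, z_{0.71} = 0.5534.
σ = (3.871 − 1.775)/(0.5534 − (-1.227)) = 1.178.
μ = 1.775 − (-1.227)·1.178 = 3.219.

μ ≈ 3.219, σ ≈ 1.178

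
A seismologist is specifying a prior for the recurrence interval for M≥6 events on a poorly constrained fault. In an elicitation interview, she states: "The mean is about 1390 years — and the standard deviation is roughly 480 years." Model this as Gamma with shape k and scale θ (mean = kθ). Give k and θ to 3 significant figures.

For Gamma(k, scale θ): mean = kθ, variance = kθ², so CV = 1/√k.
CV = SD/mean = 480/1390 = 0.3453, hence k = 1/CV² = 8.39.
Then θ = mean/k = 1390/8.39 = 166.

k ≈ 8.39, θ ≈ 166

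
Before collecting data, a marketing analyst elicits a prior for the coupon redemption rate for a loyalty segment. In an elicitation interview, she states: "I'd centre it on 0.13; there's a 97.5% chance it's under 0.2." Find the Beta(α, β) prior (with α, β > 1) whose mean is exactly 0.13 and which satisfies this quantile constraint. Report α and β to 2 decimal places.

α ≈ 13.76, β ≈ 92.07

With mean 0.13 fixed, write α = 0.13s, β = 0.87s where s = α+β.
Need P(θ < 0.2) = 0.975 under Beta(0.13s, 0.87s). Normal approximation: (q−m)/√(m(1−m)/s) ≈ z_{0.975} = 1.96, so s ≈ 0.13·0.87·(1.96)²/(0.2−0.13)² = 88.7.
At s = 88.7: P(θ<0.2) ≈ 0.965. Adjusting to match 0.975 gives s ≈ 105.82.
So α = 0.13·105.82 ≈ 13.76, β = 0.87·105.82 ≈ 92.07.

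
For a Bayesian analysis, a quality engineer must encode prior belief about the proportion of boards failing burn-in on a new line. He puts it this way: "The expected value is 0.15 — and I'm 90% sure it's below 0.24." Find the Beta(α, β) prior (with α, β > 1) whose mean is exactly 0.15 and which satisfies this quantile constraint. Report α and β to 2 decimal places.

With mean 0.15 fixed, write α = 0.15s, β = 0.85s where s = α+β.
Need P(θ < 0.24) = 0.9 under Beta(0.15s, 0.85s). Normal approximation: (q−m)/√(m(1−m)/s) ≈ z_{0.9} = 1.28, so s ≈ 0.15·0.85·(1.28)²/(0.24−0.15)² = 25.9.
At s = 25.9: P(θ<0.24) ≈ 0.893. Adjusting to match 0.9 gives s ≈ 27.88.
So α = 0.15·27.88 ≈ 4.18, β = 0.85·27.88 ≈ 23.69.

α ≈ 4.18, β ≈ 23.69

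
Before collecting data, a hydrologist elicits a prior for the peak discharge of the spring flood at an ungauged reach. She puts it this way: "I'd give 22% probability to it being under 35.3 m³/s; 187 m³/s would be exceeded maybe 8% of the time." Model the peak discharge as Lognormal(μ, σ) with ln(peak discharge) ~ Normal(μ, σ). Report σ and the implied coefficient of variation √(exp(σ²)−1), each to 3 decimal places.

σ ≈ 0.766, CV ≈ 0.893

If T ~ Lognormal(μ,σ) then ln T ~ Normal(μ,σ), so the p-quantile of ln T is μ + z_p·σ.
ln(35.3) = 3.564 and ln(187) = 5.231; z_{0.22} = -0.7722, z_{0.92} = 1.405.
σ = (5.231 − 3.564)/(1.405 − (-0.7722)) = 0.766.
μ = 3.564 − (-0.7722)·0.766 = 4.155.
CV = √(exp(σ²)−1) = √(exp(0.5864)−1) = 0.893.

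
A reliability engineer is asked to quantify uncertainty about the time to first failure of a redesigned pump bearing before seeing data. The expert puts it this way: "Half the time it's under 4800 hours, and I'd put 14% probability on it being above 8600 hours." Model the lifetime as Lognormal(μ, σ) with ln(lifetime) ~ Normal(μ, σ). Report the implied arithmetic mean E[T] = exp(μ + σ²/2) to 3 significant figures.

If T ~ Lognormal(μ,σ) then ln T ~ Normal(μ,σ), so the p-quantile of ln T is μ + z_p·σ.
ln(4800) = 8.476 and ln(8600) = 9.06; z_{0.5} = 0, z_{0.86} = 1.08.
σ = (9.06 − 8.476)/(1.08 − (0)) = 0.540.
μ = 8.476 − (0)·0.540 = 8.476.
E[T] = exp(μ + σ²/2) = exp(8.476 + 0.1457) = 5550 hours.

E[T] ≈ 5550 hours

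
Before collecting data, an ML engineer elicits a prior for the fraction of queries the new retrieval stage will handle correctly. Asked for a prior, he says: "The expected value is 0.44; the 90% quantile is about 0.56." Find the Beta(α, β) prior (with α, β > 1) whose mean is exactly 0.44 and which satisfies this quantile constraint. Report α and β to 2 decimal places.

α ≈ 12.41, β ≈ 15.79

With mean 0.44 fixed, write α = 0.44s, β = 0.56s where s = α+β.
Need P(θ < 0.56) = 0.9 under Beta(0.44s, 0.56s). Normal approximation: (q−m)/√(m(1−m)/s) ≈ z_{0.9} = 1.28, so s ≈ 0.44·0.56·(1.28)²/(0.56−0.44)² = 28.1.
At s = 28.1: P(θ<0.56) ≈ 0.900. Adjusting to match 0.9 gives s ≈ 28.20.
So α = 0.44·28.20 ≈ 12.41, β = 0.56·28.20 ≈ 15.79.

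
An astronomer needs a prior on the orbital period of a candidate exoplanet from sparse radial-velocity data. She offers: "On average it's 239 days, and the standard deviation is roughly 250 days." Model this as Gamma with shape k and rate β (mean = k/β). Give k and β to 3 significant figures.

For Gamma(k, rate β): mean = k/β, variance = k/β², so CV = 1/√k.
CV = SD/mean = 250/239 = 1.046, hence k = 1/CV² = 0.914.
Then β = k/mean = 0.914/239 = 0.00382.

k ≈ 0.914, β ≈ 0.00382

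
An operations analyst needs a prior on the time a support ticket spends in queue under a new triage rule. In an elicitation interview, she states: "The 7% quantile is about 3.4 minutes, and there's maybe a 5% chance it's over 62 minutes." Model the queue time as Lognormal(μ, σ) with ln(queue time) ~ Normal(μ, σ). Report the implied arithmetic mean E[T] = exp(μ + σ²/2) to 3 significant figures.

E[T] ≈ 20.7 minutes

If T ~ Lognormal(μ,σ) then ln T ~ Normal(μ,σ), so the p-quantile of ln T is μ + z_p·σ.
ln(3.4) = 1.224 and ln(62) = 4.127; z_{0.07} = -1.476, z_{0.95} = 1.645.
σ = (4.127 − 1.224)/(1.645 − (-1.476)) = 0.930.
μ = 1.224 − (-1.476)·0.930 = 2.597.
E[T] = exp(μ + σ²/2) = exp(2.597 + 0.4328) = 20.7 minutes.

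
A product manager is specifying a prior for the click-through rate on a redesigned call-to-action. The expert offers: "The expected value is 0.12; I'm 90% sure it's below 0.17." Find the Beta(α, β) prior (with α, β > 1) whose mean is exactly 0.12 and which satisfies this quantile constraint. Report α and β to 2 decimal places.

With mean 0.12 fixed, write α = 0.12s, β = 0.88s where s = α+β.
Need P(θ < 0.17) = 0.9 under Beta(0.12s, 0.88s). Normal approximation: (q−m)/√(m(1−m)/s) ≈ z_{0.9} = 1.28, so s ≈ 0.12·0.88·(1.28)²/(0.17−0.12)² = 69.4.
At s = 69.4: P(θ<0.17) ≈ 0.894. Adjusting to match 0.9 gives s ≈ 74.03.
So α = 0.12·74.03 ≈ 8.88, β = 0.88·74.03 ≈ 65.14.

α ≈ 8.88, β ≈ 65.14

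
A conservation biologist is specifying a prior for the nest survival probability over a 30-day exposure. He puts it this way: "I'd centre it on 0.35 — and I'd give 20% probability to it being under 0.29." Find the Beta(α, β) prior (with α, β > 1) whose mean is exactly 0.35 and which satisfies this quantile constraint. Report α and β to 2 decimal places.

With mean 0.35 fixed, write α = 0.35s, β = 0.65s where s = α+β.
Need P(θ < 0.29) = 0.2 under Beta(0.35s, 0.65s). Normal approximation: (q−m)/√(m(1−m)/s) ≈ z_{0.2} = -0.842, so s ≈ 0.35·0.65·(-0.842)²/(0.29−0.35)² = 44.8.
At s = 44.8: P(θ<0.29) ≈ 0.203. Adjusting to match 0.2 gives s ≈ 45.70.
So α = 0.35·45.70 ≈ 16.00, β = 0.65·45.70 ≈ 29.71.

α ≈ 16.00, β ≈ 29.71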